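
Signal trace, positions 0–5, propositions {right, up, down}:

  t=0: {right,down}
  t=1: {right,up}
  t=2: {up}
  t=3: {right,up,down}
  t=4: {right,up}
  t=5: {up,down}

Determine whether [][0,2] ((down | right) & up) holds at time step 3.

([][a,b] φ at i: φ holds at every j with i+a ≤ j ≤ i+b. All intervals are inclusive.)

Check ((down | right) & up) at every j in [3,5]:
  j=3: true
  j=4: true
  j=5: true
All positions satisfy it → formula holds.

Holds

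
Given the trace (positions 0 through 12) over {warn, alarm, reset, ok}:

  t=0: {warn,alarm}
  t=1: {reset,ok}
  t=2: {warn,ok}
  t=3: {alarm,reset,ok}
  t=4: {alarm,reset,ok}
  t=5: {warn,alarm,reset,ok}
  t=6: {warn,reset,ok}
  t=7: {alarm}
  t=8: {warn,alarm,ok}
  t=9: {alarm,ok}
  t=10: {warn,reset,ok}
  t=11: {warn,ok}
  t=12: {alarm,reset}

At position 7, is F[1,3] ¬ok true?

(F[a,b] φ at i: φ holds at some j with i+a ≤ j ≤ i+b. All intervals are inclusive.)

False

Check ¬ok at each j in [8,10]:
  j=8: false
  j=9: false
  j=10: false
No position in the window satisfies it → formula fails.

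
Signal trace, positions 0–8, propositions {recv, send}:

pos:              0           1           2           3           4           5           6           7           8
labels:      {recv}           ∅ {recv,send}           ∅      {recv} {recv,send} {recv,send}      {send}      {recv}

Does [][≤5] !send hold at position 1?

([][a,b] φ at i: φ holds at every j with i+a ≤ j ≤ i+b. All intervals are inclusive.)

False

Check !send at every j in [1,6]:
  j=1: true
  j=2: false
  j=3: true
  j=4: true
  j=5: false
  j=6: false
Fails at j=2 → formula fails.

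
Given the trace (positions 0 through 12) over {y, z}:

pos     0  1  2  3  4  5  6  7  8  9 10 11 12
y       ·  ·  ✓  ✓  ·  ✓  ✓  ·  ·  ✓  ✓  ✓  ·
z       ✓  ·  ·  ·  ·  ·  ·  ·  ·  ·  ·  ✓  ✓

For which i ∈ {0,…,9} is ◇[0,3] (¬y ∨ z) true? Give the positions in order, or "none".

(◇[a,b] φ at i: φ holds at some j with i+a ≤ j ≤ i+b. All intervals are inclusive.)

0, 1, 2, 3, 4, 5, 6, 7, 8, 9

Evaluate at each i in [0,9]:
  i=0: ✓ (witness j=0)
  i=1: ✓ (witness j=1)
  i=2: ✓ (witness j=4)
  i=3: ✓ (witness j=4)
  i=4: ✓ (witness j=4)
  i=5: ✓ (witness j=7)
  i=6: ✓ (witness j=7)
  i=7: ✓ (witness j=7)
  i=8: ✓ (witness j=8)
  i=9: ✓ (witness j=11)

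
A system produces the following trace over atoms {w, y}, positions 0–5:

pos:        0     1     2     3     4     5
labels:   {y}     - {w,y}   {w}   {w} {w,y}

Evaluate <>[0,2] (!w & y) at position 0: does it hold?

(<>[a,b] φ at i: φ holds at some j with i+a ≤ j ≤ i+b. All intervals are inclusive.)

Check (!w & y) at each j in [0,2]:
  j=0: true
  j=1: false
  j=2: false
Found at j=0 → formula holds.

Yes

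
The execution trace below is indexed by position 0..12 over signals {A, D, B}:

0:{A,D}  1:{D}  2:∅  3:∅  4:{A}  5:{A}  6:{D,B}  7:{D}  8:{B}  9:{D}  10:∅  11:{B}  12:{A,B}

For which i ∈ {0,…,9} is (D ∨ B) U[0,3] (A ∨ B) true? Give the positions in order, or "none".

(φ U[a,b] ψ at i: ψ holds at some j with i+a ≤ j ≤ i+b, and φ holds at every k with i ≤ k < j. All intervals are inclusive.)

Evaluate at each i in [0,9]:
  i=0: ✓ (rhs at j=0)
  i=1: ✗ (lhs fails at k=2 before rhs at j=4)
  i=2: ✗ (lhs fails at k=2 before rhs at j=4)
  i=3: ✗ (lhs fails at k=3 before rhs at j=4)
  i=4: ✓ (rhs at j=4)
  i=5: ✓ (rhs at j=5)
  i=6: ✓ (rhs at j=6)
  i=7: ✓ (rhs at j=8; lhs holds on [7,7])
  i=8: ✓ (rhs at j=8)
  i=9: ✗ (lhs fails at k=10 before rhs at j=11)

0, 4, 5, 6, 7, 8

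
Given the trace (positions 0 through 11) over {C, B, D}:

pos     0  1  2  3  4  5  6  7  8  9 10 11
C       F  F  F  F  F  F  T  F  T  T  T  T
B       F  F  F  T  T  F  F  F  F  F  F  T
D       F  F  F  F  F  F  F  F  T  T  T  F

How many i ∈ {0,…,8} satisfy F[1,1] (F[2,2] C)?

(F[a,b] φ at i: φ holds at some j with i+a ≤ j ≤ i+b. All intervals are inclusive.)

5

Evaluate at each i in [0,8]:
  i=0: ✗ (none in [1,1])
  i=1: ✗ (none in [2,2])
  i=2: ✗ (none in [3,3])
  i=3: ✓ (witness j=4)
  i=4: ✗ (none in [5,5])
  i=5: ✓ (witness j=6)
  i=6: ✓ (witness j=7)
  i=7: ✓ (witness j=8)
  i=8: ✓ (witness j=9)
Positions where it holds: {3, 5, 6, 7, 8} → 5.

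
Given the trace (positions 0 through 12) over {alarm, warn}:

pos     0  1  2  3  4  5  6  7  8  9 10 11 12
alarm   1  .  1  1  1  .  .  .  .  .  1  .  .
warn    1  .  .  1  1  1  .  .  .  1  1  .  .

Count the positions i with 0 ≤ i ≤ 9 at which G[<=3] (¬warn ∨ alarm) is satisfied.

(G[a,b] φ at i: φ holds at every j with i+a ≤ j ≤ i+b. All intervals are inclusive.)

Evaluate at each i in [0,9]:
  i=0: ✓ (all of [0,3])
  i=1: ✓ (all of [1,4])
  i=2: ✗ (fails at j=5)
  i=3: ✗ (fails at j=5)
  i=4: ✗ (fails at j=5)
  i=5: ✗ (fails at j=5)
  i=6: ✗ (fails at j=9)
  i=7: ✗ (fails at j=9)
  i=8: ✗ (fails at j=9)
  i=9: ✗ (fails at j=9)
Positions where it holds: {0, 1} → 2.

2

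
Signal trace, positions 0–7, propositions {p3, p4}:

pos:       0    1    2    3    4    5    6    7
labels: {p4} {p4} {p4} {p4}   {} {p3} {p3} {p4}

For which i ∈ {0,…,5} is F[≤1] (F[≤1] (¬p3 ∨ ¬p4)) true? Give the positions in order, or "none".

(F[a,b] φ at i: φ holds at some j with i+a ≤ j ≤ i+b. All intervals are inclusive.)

0, 1, 2, 3, 4, 5

Evaluate at each i in [0,5]:
  i=0: ✓ (witness j=0)
  i=1: ✓ (witness j=1)
  i=2: ✓ (witness j=2)
  i=3: ✓ (witness j=3)
  i=4: ✓ (witness j=4)
  i=5: ✓ (witness j=5)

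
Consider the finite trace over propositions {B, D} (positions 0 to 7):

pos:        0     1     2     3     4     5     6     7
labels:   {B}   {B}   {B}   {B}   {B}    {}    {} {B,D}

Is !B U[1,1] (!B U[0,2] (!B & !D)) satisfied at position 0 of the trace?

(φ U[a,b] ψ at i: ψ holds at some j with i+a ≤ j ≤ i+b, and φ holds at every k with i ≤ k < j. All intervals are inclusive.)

Need some j in [1,1] with (!B U[0,2] (!B & !D)), and !B at every k in [0,j-1].
  j=1: (!B U[0,2] (!B & !D)) — fails.
No j in the window works → until fails.

No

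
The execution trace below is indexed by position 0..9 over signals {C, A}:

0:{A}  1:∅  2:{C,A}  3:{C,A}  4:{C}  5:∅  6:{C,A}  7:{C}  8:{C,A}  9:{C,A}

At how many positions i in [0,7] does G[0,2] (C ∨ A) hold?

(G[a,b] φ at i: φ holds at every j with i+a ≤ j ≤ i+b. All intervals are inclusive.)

3

Evaluate at each i in [0,7]:
  i=0: ✗ (fails at j=1)
  i=1: ✗ (fails at j=1)
  i=2: ✓ (all of [2,4])
  i=3: ✗ (fails at j=5)
  i=4: ✗ (fails at j=5)
  i=5: ✗ (fails at j=5)
  i=6: ✓ (all of [6,8])
  i=7: ✓ (all of [7,9])
Positions where it holds: {2, 6, 7} → 3.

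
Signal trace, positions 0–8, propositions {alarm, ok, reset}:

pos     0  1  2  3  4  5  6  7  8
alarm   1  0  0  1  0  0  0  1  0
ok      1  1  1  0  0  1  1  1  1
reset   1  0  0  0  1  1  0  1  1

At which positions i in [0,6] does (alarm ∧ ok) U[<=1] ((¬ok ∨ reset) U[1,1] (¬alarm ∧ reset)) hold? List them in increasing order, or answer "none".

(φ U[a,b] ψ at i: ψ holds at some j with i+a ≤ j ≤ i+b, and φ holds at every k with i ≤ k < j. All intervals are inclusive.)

Evaluate at each i in [0,6]:
  i=0: ✗ (no rhs in [0,1])
  i=1: ✗ (no rhs in [1,2])
  i=2: ✗ (lhs fails at k=2 before rhs at j=3)
  i=3: ✓ (rhs at j=3)
  i=4: ✓ (rhs at j=4)
  i=5: ✗ (no rhs in [5,6])
  i=6: ✗ (lhs fails at k=6 before rhs at j=7)

3, 4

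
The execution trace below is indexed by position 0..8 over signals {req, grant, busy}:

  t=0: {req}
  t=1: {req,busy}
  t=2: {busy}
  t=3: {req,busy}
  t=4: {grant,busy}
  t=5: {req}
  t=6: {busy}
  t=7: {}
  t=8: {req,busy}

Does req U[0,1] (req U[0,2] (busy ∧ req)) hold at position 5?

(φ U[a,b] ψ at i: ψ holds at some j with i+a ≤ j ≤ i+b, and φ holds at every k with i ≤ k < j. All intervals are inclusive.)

Does not hold

Need some j in [5,6] with (req U[0,2] (busy ∧ req)), and req at every k in [5,j-1].
  j=5: (req U[0,2] (busy ∧ req)) — fails.
  j=6: (req U[0,2] (busy ∧ req)) — fails.
No j in the window works → until fails.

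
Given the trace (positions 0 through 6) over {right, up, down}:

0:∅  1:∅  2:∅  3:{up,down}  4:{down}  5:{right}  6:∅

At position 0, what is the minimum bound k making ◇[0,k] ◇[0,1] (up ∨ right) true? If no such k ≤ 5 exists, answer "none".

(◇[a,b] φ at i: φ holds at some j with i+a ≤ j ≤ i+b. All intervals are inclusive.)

2

Scan j = 0,1,… for ◇[0,1] (up ∨ right):
  j=0: fails
  j=1: fails
  j=2: holds
First hit at j=2, so smallest k = 2-0 = 2.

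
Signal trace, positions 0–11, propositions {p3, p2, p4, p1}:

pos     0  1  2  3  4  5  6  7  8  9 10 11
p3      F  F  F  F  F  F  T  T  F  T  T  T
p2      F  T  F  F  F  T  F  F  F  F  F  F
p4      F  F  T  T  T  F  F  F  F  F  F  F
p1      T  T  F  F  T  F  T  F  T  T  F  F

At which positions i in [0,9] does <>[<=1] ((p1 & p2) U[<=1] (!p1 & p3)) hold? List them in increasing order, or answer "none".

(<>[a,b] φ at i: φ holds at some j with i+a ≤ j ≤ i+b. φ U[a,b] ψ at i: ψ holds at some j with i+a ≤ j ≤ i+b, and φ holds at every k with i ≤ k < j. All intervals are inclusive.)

6, 7, 9

Evaluate at each i in [0,9]:
  i=0: ✗ (none in [0,1])
  i=1: ✗ (none in [1,2])
  i=2: ✗ (none in [2,3])
  i=3: ✗ (none in [3,4])
  i=4: ✗ (none in [4,5])
  i=5: ✗ (none in [5,6])
  i=6: ✓ (witness j=7)
  i=7: ✓ (witness j=7)
  i=8: ✗ (none in [8,9])
  i=9: ✓ (witness j=10)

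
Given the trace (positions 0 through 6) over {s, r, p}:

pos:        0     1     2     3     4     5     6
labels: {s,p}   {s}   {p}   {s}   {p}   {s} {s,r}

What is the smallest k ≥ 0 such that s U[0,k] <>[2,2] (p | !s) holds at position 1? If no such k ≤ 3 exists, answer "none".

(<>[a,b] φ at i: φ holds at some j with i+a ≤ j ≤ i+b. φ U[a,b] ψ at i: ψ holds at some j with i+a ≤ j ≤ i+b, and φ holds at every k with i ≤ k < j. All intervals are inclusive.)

1

Need earliest j ≥ 1 with <>[2,2] (p | !s), and s at every k in [1,j-1].
  j=1: rhs fails.
  j=2: rhs holds; lhs holds on [1,1]. k = 1.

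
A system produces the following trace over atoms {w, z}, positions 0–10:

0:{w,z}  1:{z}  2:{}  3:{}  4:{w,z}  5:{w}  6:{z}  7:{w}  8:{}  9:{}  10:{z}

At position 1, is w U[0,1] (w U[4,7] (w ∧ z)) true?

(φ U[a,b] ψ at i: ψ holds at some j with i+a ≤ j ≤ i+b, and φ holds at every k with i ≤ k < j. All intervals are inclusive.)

No

Need some j in [1,2] with (w U[4,7] (w ∧ z)), and w at every k in [1,j-1].
  j=1: (w U[4,7] (w ∧ z)) — fails.
  j=2: (w U[4,7] (w ∧ z)) — fails.
No j in the window works → until fails.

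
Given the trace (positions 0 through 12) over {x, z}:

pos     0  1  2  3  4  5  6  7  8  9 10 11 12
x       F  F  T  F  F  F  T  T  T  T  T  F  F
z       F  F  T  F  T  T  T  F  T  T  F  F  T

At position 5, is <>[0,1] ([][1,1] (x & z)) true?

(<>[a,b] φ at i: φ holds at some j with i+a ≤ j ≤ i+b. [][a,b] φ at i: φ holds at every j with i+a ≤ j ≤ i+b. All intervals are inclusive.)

Check [][1,1] (x & z) at each j in [5,6]:
  j=5: holds on [6,6]
  j=6: fails at 7
Found at j=5 → formula holds.

Yes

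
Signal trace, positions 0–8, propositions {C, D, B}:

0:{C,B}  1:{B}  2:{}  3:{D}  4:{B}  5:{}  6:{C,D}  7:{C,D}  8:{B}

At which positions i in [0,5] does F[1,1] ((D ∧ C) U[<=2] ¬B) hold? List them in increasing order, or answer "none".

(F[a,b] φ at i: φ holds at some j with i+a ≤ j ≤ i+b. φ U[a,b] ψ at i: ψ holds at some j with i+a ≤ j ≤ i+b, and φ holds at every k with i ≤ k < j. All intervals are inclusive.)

Evaluate at each i in [0,5]:
  i=0: ✗ (none in [1,1])
  i=1: ✓ (witness j=2)
  i=2: ✓ (witness j=3)
  i=3: ✗ (none in [4,4])
  i=4: ✓ (witness j=5)
  i=5: ✓ (witness j=6)

1, 2, 4, 5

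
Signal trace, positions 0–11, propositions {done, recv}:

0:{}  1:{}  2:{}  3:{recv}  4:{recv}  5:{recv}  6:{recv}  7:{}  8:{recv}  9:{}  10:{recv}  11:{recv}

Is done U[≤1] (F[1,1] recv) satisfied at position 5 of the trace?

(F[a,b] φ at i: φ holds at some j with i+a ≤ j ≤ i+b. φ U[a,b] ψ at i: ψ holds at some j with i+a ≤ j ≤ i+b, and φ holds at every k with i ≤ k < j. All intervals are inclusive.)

Need some j in [5,6] with F[1,1] recv, and done at every k in [5,j-1].
  j=5: F[1,1] recv holds; no prefix to check → satisfied.

Holds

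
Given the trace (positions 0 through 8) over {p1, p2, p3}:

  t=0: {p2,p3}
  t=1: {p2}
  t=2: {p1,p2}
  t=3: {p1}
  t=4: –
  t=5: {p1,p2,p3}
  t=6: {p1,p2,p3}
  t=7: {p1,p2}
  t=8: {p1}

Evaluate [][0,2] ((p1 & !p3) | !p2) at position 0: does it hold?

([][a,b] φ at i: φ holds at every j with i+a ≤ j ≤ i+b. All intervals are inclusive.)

Check ((p1 & !p3) | !p2) at every j in [0,2]:
  j=0: false
  j=1: false
  j=2: true
Fails at j=0 → formula fails.

False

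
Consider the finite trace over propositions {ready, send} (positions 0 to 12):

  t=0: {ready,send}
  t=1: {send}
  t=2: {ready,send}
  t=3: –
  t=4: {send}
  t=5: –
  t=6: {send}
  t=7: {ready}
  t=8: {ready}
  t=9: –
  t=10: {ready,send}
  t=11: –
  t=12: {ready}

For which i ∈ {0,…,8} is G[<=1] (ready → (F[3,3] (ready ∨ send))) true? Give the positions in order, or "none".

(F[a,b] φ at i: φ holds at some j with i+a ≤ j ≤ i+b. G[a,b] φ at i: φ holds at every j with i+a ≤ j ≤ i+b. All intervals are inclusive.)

3, 4, 5, 6

Evaluate at each i in [0,8]:
  i=0: ✗ (fails at j=0)
  i=1: ✗ (fails at j=2)
  i=2: ✗ (fails at j=2)
  i=3: ✓ (all of [3,4])
  i=4: ✓ (all of [4,5])
  i=5: ✓ (all of [5,6])
  i=6: ✓ (all of [6,7])
  i=7: ✗ (fails at j=8)
  i=8: ✗ (fails at j=8)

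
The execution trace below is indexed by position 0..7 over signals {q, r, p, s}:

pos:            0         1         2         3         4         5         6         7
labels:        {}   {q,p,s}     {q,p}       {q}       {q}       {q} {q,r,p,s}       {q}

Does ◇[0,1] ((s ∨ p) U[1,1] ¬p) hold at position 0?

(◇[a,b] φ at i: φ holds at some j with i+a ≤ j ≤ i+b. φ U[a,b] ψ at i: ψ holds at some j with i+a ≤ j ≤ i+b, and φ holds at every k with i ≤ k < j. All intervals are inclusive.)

Check ((s ∨ p) U[1,1] ¬p) at each j in [0,1]:
  j=0: fails
  j=1: fails
No position in the window satisfies it → formula fails.

False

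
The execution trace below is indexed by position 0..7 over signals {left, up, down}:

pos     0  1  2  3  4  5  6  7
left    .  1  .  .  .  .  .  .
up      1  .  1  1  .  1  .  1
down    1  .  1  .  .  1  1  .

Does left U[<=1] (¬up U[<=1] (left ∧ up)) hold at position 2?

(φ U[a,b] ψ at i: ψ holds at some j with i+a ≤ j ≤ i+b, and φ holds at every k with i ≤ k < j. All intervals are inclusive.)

No

Need some j in [2,3] with (¬up U[<=1] (left ∧ up)), and left at every k in [2,j-1].
  j=2: (¬up U[<=1] (left ∧ up)) — fails.
  j=3: (¬up U[<=1] (left ∧ up)) — fails.
No j in the window works → until fails.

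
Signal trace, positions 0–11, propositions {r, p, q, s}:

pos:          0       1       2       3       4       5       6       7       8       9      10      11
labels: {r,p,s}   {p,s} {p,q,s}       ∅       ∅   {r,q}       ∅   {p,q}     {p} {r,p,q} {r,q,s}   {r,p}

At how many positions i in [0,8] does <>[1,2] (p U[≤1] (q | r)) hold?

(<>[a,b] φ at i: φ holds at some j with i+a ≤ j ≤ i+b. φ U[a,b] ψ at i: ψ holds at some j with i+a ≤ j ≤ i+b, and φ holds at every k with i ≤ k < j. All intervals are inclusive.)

Evaluate at each i in [0,8]:
  i=0: ✓ (witness j=1)
  i=1: ✓ (witness j=2)
  i=2: ✗ (none in [3,4])
  i=3: ✓ (witness j=5)
  i=4: ✓ (witness j=5)
  i=5: ✓ (witness j=7)
  i=6: ✓ (witness j=7)
  i=7: ✓ (witness j=8)
  i=8: ✓ (witness j=9)
Positions where it holds: {0, 1, 3, 4, 5, 6, 7, 8} → 8.

8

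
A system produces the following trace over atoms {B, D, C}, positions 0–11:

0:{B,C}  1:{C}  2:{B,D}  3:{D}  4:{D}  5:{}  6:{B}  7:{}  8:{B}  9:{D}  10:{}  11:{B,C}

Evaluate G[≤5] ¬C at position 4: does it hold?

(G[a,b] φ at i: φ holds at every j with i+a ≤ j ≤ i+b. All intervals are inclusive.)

Check ¬C at every j in [4,9]:
  j=4: true
  j=5: true
  j=6: true
  j=7: true
  j=8: true
  j=9: true
All positions satisfy it → formula holds.

Holds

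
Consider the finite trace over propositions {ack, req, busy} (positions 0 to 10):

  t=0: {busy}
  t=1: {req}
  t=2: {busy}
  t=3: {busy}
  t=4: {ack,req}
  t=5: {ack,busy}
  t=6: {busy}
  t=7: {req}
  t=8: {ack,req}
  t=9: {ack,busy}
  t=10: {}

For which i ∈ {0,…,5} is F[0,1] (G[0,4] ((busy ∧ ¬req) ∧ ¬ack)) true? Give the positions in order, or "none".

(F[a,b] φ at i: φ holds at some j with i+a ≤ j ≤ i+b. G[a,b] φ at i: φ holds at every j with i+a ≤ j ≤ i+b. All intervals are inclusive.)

none

Evaluate at each i in [0,5]:
  i=0: ✗ (none in [0,1])
  i=1: ✗ (none in [1,2])
  i=2: ✗ (none in [2,3])
  i=3: ✗ (none in [3,4])
  i=4: ✗ (none in [4,5])
  i=5: ✗ (none in [5,6])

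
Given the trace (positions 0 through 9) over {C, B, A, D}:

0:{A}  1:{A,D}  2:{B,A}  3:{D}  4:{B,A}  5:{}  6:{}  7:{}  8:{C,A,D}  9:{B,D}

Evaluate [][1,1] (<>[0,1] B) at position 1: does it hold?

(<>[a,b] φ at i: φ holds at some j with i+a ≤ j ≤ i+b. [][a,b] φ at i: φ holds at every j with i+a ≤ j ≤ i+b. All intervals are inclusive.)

Yes

Check <>[0,1] B at every j in [2,2]:
  j=2: holds (witness at 2)
All positions satisfy it → formula holds.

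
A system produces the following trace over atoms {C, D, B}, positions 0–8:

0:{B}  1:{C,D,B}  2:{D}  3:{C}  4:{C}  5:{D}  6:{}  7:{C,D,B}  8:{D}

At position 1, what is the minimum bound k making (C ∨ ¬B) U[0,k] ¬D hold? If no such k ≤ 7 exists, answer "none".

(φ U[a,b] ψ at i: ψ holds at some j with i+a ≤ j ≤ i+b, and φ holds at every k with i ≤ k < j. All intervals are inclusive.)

Need earliest j ≥ 1 with ¬D, and (C ∨ ¬B) at every k in [1,j-1].
  j=1: rhs fails.
  j=2: rhs fails.
  j=3: rhs holds; lhs holds on [1,2]. k = 2.

2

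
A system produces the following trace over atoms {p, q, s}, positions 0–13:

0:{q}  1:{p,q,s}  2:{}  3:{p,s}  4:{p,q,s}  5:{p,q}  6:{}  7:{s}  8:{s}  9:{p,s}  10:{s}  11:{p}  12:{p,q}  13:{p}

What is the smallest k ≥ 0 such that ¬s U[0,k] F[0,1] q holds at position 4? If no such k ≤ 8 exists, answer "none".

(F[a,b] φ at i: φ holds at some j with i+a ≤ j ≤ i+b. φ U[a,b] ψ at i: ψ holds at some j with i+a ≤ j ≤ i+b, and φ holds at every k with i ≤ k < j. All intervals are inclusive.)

0

Need earliest j ≥ 4 with F[0,1] q, and ¬s at every k in [4,j-1].
  j=4: rhs holds (empty prefix). k = 0.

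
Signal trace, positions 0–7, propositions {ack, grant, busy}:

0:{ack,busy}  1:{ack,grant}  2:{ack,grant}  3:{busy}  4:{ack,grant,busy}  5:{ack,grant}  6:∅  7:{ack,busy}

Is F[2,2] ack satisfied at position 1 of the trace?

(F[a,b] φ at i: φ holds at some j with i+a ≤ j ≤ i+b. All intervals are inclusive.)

Does not hold

Check ack at each j in [3,3]:
  j=3: false
No position in the window satisfies it → formula fails.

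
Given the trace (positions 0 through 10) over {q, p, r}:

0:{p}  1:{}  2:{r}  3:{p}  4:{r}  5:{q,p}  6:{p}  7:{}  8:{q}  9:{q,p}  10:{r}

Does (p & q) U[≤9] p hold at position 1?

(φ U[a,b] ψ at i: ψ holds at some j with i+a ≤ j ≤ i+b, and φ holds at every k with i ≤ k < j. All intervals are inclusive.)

No

Need some j in [1,10] with p, and (p & q) at every k in [1,j-1].
  j=1: p false.
  j=2: p false.
  j=3: p holds, but (p & q) fails at k=1 → not this j.
  j=4: p false.
  j=5: p holds, but (p & q) fails at k=1 → not this j.
  j=6: p holds, but (p & q) fails at k=1 → not this j.
  j=7: p false.
  j=8: p false.
  j=9: p holds, but (p & q) fails at k=1 → not this j.
  j=10: p false.
No j in the window works → until fails.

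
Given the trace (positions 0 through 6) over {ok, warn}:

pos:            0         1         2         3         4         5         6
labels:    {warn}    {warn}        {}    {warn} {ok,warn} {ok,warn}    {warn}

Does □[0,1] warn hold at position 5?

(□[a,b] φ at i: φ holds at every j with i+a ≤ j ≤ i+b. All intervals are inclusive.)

Holds

Check warn at every j in [5,6]:
  j=5: true
  j=6: true
All positions satisfy it → formula holds.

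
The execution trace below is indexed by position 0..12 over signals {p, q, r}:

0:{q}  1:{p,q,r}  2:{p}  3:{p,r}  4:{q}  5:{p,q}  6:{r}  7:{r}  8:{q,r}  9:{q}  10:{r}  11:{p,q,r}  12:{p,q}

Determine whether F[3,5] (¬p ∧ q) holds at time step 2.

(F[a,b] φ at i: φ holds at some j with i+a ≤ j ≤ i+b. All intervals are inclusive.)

Check (¬p ∧ q) at each j in [5,7]:
  j=5: false
  j=6: false
  j=7: false
No position in the window satisfies it → formula fails.

False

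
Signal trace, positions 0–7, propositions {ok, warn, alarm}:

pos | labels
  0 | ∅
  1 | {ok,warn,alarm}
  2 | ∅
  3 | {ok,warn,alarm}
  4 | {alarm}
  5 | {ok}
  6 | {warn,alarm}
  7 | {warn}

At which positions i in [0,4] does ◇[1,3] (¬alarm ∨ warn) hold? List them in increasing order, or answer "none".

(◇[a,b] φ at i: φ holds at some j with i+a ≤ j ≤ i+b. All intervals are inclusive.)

0, 1, 2, 3, 4

Evaluate at each i in [0,4]:
  i=0: ✓ (witness j=1)
  i=1: ✓ (witness j=2)
  i=2: ✓ (witness j=3)
  i=3: ✓ (witness j=5)
  i=4: ✓ (witness j=5)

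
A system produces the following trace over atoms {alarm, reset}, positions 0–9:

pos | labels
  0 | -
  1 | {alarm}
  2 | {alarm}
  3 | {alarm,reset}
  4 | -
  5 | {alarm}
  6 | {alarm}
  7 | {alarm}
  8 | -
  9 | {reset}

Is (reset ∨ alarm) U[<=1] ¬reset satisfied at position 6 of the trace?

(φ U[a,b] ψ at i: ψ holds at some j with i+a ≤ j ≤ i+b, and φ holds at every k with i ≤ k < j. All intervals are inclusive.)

Yes

Need some j in [6,7] with ¬reset, and (reset ∨ alarm) at every k in [6,j-1].
  j=6: ¬reset holds; no prefix to check → satisfied.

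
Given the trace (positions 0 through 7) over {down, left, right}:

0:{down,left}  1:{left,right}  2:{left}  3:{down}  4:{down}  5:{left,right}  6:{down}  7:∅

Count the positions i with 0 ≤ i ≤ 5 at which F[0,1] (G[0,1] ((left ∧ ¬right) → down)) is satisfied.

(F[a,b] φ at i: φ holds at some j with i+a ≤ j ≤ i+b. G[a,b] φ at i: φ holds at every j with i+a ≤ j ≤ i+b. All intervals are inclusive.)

5

Evaluate at each i in [0,5]:
  i=0: ✓ (witness j=0)
  i=1: ✗ (none in [1,2])
  i=2: ✓ (witness j=3)
  i=3: ✓ (witness j=3)
  i=4: ✓ (witness j=4)
  i=5: ✓ (witness j=5)
Positions where it holds: {0, 2, 3, 4, 5} → 5.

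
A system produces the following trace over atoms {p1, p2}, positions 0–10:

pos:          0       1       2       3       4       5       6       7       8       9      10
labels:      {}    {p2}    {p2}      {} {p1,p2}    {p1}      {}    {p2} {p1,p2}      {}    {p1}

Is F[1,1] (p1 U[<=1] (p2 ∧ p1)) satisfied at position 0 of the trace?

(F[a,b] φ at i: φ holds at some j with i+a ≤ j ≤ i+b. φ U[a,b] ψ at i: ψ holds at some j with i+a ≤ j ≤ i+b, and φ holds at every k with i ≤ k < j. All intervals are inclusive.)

Does not hold

Check (p1 U[<=1] (p2 ∧ p1)) at each j in [1,1]:
  j=1: fails
No position in the window satisfies it → formula fails.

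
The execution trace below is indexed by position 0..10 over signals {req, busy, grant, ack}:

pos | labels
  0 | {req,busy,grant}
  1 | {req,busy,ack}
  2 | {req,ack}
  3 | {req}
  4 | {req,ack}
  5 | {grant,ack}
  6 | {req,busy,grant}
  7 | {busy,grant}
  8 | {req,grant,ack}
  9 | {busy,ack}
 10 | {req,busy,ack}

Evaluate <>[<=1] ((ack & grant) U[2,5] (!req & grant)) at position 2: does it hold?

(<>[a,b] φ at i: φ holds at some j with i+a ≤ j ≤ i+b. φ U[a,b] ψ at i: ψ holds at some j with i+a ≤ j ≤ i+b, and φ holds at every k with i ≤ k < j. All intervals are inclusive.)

No

Check ((ack & grant) U[2,5] (!req & grant)) at each j in [2,3]:
  j=2: fails
  j=3: fails
No position in the window satisfies it → formula fails.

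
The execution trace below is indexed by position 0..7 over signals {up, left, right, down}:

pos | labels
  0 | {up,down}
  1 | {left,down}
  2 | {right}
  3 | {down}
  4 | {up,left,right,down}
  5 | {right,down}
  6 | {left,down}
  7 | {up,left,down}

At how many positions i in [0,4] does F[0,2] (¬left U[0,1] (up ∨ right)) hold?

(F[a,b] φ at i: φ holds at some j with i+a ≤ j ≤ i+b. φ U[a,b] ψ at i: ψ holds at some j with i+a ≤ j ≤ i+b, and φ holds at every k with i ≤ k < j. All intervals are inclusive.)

5

Evaluate at each i in [0,4]:
  i=0: ✓ (witness j=0)
  i=1: ✓ (witness j=2)
  i=2: ✓ (witness j=2)
  i=3: ✓ (witness j=3)
  i=4: ✓ (witness j=4)
Positions where it holds: {0, 1, 2, 3, 4} → 5.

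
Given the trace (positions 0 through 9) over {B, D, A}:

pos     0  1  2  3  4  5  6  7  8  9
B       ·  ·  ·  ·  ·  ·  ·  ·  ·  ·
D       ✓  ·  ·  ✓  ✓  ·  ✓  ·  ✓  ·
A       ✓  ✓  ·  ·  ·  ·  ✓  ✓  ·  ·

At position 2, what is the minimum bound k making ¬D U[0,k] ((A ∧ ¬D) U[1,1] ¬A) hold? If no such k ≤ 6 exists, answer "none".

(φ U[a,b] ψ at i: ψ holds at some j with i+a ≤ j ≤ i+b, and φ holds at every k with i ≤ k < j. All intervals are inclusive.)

Need earliest j ≥ 2 with ((A ∧ ¬D) U[1,1] ¬A), and ¬D at every k in [2,j-1].
  j=2: rhs fails.
  j=3: rhs fails.
  j=4: rhs fails.
  j=5: rhs fails.
  j=6: rhs fails.
  j=7: rhs holds but lhs fails at k=3.
  j=8: rhs fails.
No witness within the range → none.

none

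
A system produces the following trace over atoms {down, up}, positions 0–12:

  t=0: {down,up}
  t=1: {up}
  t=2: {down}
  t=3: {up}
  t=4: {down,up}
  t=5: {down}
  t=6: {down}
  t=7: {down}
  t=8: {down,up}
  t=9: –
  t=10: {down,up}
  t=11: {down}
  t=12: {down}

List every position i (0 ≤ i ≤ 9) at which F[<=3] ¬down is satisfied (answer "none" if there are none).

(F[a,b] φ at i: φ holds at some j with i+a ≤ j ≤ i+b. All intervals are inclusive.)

0, 1, 2, 3, 6, 7, 8, 9

Evaluate at each i in [0,9]:
  i=0: ✓ (witness j=1)
  i=1: ✓ (witness j=1)
  i=2: ✓ (witness j=3)
  i=3: ✓ (witness j=3)
  i=4: ✗ (none in [4,7])
  i=5: ✗ (none in [5,8])
  i=6: ✓ (witness j=9)
  i=7: ✓ (witness j=9)
  i=8: ✓ (witness j=9)
  i=9: ✓ (witness j=9)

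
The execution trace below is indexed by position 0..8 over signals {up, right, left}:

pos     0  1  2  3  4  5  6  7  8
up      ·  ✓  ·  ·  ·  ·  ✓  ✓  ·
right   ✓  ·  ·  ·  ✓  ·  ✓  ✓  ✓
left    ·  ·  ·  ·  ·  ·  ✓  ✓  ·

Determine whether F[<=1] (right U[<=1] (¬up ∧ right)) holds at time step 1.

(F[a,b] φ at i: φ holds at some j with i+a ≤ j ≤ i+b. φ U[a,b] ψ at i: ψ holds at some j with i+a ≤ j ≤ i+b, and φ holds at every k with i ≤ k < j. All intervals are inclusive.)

No

Check (right U[<=1] (¬up ∧ right)) at each j in [1,2]:
  j=1: fails
  j=2: fails
No position in the window satisfies it → formula fails.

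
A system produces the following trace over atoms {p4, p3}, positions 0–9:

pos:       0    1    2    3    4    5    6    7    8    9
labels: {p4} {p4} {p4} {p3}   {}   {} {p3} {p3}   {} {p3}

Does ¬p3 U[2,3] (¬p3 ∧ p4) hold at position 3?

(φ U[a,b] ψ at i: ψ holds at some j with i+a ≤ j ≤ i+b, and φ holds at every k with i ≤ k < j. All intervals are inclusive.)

No

Need some j in [5,6] with (¬p3 ∧ p4), and ¬p3 at every k in [3,j-1].
  j=5: (¬p3 ∧ p4) false.
  j=6: (¬p3 ∧ p4) false.
No j in the window works → until fails.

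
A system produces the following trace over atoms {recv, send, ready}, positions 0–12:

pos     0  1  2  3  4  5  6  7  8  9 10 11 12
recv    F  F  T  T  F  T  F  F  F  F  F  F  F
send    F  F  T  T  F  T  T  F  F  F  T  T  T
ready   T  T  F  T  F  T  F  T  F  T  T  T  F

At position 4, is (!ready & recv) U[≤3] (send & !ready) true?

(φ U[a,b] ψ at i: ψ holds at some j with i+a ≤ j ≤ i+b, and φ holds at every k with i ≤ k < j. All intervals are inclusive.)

False

Need some j in [4,7] with (send & !ready), and (!ready & recv) at every k in [4,j-1].
  j=4: (send & !ready) false.
  j=5: (send & !ready) false.
  j=6: (send & !ready) holds, but (!ready & recv) fails at k=4 → not this j.
  j=7: (send & !ready) false.
No j in the window works → until fails.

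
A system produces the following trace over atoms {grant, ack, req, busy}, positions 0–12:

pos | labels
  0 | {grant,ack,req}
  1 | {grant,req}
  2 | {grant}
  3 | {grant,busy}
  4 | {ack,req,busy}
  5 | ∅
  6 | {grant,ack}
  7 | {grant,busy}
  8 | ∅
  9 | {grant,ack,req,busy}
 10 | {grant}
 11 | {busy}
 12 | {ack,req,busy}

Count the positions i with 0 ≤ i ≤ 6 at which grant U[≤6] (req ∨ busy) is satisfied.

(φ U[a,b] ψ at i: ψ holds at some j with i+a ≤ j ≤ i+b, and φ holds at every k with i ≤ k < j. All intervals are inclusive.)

6

Evaluate at each i in [0,6]:
  i=0: ✓ (rhs at j=0)
  i=1: ✓ (rhs at j=1)
  i=2: ✓ (rhs at j=3; lhs holds on [2,2])
  i=3: ✓ (rhs at j=3)
  i=4: ✓ (rhs at j=4)
  i=5: ✗ (lhs fails at k=5 before rhs at j=7)
  i=6: ✓ (rhs at j=7; lhs holds on [6,6])
Positions where it holds: {0, 1, 2, 3, 4, 6} → 6.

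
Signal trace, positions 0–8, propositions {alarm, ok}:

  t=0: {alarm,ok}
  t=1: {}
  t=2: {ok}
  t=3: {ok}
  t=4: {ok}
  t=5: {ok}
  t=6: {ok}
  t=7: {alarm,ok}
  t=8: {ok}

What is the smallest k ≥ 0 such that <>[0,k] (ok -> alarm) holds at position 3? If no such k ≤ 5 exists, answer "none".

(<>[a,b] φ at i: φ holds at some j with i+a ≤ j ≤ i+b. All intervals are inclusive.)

4

Scan j = 3,4,… for (ok -> alarm):
  j=3: fails
  j=4: fails
  j=5: fails
  j=6: fails
  j=7: holds
First hit at j=7, so smallest k = 7-3 = 4.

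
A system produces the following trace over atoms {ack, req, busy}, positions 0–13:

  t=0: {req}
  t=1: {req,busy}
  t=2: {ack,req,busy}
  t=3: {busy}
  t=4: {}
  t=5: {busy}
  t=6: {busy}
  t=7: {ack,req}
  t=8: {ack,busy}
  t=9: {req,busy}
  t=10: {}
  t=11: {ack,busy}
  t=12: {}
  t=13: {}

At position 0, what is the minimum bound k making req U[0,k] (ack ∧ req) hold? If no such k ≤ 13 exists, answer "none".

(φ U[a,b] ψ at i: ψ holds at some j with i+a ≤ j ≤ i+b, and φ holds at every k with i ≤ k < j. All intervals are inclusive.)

2

Need earliest j ≥ 0 with (ack ∧ req), and req at every k in [0,j-1].
  j=0: rhs fails.
  j=1: rhs fails.
  j=2: rhs holds; lhs holds on [0,1]. k = 2.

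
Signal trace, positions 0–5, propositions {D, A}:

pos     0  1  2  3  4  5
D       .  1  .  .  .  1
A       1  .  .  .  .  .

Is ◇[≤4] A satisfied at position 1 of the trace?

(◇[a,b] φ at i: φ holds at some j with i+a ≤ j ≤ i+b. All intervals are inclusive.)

Check A at each j in [1,5]:
  j=1: false
  j=2: false
  j=3: false
  j=4: false
  j=5: false
No position in the window satisfies it → formula fails.

Does not hold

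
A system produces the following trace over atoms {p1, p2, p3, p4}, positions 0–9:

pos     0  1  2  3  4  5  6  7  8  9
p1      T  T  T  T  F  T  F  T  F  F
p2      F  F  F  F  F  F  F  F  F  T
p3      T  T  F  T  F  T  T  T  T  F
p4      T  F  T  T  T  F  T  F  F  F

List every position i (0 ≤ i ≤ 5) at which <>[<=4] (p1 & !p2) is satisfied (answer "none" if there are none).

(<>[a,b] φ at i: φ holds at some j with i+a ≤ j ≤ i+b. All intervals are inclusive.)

Evaluate at each i in [0,5]:
  i=0: ✓ (witness j=0)
  i=1: ✓ (witness j=1)
  i=2: ✓ (witness j=2)
  i=3: ✓ (witness j=3)
  i=4: ✓ (witness j=5)
  i=5: ✓ (witness j=5)

0, 1, 2, 3, 4, 5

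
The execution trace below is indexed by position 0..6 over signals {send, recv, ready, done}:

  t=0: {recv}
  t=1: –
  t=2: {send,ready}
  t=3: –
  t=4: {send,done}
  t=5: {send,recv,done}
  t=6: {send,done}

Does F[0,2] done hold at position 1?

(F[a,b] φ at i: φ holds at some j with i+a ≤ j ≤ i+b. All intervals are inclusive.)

No

Check done at each j in [1,3]:
  j=1: false
  j=2: false
  j=3: false
No position in the window satisfies it → formula fails.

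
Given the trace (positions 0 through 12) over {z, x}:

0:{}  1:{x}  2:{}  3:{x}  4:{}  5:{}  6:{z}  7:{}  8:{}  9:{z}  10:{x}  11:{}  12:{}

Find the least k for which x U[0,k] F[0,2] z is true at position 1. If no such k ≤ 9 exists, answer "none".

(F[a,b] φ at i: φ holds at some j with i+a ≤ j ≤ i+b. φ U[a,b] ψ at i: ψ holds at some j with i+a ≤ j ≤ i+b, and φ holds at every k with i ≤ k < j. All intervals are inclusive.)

Need earliest j ≥ 1 with F[0,2] z, and x at every k in [1,j-1].
  j=1: rhs fails.
  j=2: rhs fails.
  j=3: rhs fails.
  j=4: rhs holds but lhs fails at k=2.
  j=5: rhs holds but lhs fails at k=2.
  j=6: rhs holds but lhs fails at k=2.
  j=7: rhs holds but lhs fails at k=2.
  j=8: rhs holds but lhs fails at k=2.
  j=9: rhs holds but lhs fails at k=2.
  j=10: rhs fails.
No witness within the range → none.

none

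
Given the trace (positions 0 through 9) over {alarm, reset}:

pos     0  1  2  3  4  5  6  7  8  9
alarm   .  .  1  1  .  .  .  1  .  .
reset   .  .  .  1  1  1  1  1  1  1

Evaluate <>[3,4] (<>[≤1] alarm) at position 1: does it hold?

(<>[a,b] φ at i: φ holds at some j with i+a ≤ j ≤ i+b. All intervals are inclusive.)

Check <>[≤1] alarm at each j in [4,5]:
  j=4: fails (none in [4,5])
  j=5: fails (none in [5,6])
No position in the window satisfies it → formula fails.

False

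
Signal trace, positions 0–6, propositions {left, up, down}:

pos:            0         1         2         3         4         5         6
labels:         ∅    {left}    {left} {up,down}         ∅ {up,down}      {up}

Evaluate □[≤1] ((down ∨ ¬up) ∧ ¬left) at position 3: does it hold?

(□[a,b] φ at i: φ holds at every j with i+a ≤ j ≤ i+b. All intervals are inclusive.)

Holds

Check ((down ∨ ¬up) ∧ ¬left) at every j in [3,4]:
  j=3: true
  j=4: true
All positions satisfy it → formula holds.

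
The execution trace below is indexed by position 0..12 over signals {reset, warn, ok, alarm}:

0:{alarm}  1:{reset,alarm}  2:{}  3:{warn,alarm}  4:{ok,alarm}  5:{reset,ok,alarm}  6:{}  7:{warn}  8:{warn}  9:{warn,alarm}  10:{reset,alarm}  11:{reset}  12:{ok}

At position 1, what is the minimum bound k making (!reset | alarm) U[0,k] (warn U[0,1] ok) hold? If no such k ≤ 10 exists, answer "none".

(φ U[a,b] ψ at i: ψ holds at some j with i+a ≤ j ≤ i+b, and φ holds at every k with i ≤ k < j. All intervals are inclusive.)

Need earliest j ≥ 1 with (warn U[0,1] ok), and (!reset | alarm) at every k in [1,j-1].
  j=1: rhs fails.
  j=2: rhs fails.
  j=3: rhs holds; lhs holds on [1,2]. k = 2.

2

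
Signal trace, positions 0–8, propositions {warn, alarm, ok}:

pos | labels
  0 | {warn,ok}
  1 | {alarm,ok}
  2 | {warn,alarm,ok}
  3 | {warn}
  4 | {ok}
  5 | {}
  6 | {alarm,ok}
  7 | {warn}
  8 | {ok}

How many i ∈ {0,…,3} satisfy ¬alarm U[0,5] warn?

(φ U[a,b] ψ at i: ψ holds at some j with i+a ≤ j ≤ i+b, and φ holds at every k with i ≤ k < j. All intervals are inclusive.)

3

Evaluate at each i in [0,3]:
  i=0: ✓ (rhs at j=0)
  i=1: ✗ (lhs fails at k=1 before rhs at j=2)
  i=2: ✓ (rhs at j=2)
  i=3: ✓ (rhs at j=3)
Positions where it holds: {0, 2, 3} → 3.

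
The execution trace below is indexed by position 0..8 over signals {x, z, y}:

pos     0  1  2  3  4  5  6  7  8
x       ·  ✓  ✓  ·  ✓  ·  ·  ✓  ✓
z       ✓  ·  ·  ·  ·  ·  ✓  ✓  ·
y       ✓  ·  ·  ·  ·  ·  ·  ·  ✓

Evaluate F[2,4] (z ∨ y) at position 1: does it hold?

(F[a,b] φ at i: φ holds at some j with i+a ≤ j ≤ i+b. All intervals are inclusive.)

Check (z ∨ y) at each j in [3,5]:
  j=3: false
  j=4: false
  j=5: false
No position in the window satisfies it → formula fails.

False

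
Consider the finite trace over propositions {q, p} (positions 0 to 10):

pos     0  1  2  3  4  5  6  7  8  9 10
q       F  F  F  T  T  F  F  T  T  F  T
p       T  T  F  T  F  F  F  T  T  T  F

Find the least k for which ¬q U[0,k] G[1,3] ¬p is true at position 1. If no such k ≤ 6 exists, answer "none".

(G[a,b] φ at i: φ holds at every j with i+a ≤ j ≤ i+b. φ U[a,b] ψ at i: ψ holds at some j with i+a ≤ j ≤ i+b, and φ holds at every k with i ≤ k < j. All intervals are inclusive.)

2

Need earliest j ≥ 1 with G[1,3] ¬p, and ¬q at every k in [1,j-1].
  j=1: rhs fails.
  j=2: rhs fails.
  j=3: rhs holds; lhs holds on [1,2]. k = 2.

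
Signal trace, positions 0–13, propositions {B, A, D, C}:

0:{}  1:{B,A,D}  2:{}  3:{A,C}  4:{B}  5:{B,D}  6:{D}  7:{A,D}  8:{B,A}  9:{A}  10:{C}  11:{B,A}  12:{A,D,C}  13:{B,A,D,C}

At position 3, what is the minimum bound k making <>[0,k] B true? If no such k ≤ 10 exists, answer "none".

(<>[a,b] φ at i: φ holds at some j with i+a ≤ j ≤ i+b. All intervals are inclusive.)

Scan j = 3,4,… for B:
  j=3: fails
  j=4: holds
First hit at j=4, so smallest k = 4-3 = 1.

1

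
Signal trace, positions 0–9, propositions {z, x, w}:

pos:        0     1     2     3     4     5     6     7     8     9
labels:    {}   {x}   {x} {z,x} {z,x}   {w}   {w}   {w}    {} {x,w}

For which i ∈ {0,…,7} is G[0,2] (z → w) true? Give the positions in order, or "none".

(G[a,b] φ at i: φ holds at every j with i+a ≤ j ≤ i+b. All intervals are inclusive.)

Evaluate at each i in [0,7]:
  i=0: ✓ (all of [0,2])
  i=1: ✗ (fails at j=3)
  i=2: ✗ (fails at j=3)
  i=3: ✗ (fails at j=3)
  i=4: ✗ (fails at j=4)
  i=5: ✓ (all of [5,7])
  i=6: ✓ (all of [6,8])
  i=7: ✓ (all of [7,9])

0, 5, 6, 7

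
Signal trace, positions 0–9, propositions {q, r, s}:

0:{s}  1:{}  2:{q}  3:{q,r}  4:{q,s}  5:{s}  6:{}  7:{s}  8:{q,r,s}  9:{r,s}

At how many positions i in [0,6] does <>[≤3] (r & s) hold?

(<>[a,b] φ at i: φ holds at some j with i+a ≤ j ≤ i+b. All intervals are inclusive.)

Evaluate at each i in [0,6]:
  i=0: ✗ (none in [0,3])
  i=1: ✗ (none in [1,4])
  i=2: ✗ (none in [2,5])
  i=3: ✗ (none in [3,6])
  i=4: ✗ (none in [4,7])
  i=5: ✓ (witness j=8)
  i=6: ✓ (witness j=8)
Positions where it holds: {5, 6} → 2.

2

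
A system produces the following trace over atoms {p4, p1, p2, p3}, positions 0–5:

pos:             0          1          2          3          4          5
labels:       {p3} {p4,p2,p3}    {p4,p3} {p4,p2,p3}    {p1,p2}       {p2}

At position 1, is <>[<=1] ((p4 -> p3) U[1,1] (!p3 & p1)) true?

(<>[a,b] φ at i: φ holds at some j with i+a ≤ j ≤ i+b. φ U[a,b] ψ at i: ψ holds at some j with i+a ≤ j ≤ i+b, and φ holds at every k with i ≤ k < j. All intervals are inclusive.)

Check ((p4 -> p3) U[1,1] (!p3 & p1)) at each j in [1,2]:
  j=1: fails
  j=2: fails
No position in the window satisfies it → formula fails.

No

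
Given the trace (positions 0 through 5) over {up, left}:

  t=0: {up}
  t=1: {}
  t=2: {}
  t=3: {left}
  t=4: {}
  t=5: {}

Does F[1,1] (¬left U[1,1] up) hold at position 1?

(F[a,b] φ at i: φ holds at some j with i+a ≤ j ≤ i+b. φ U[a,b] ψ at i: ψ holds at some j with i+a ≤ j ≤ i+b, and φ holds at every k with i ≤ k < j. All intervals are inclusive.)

No

Check (¬left U[1,1] up) at each j in [2,2]:
  j=2: fails
No position in the window satisfies it → formula fails.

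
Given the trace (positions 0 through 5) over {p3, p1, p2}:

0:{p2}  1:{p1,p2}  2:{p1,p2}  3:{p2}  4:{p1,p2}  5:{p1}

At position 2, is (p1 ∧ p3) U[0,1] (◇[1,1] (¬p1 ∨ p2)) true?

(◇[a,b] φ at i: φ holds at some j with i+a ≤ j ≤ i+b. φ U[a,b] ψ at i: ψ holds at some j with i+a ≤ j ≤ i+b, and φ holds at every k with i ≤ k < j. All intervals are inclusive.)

Need some j in [2,3] with ◇[1,1] (¬p1 ∨ p2), and (p1 ∧ p3) at every k in [2,j-1].
  j=2: ◇[1,1] (¬p1 ∨ p2) holds; no prefix to check → satisfied.

Holds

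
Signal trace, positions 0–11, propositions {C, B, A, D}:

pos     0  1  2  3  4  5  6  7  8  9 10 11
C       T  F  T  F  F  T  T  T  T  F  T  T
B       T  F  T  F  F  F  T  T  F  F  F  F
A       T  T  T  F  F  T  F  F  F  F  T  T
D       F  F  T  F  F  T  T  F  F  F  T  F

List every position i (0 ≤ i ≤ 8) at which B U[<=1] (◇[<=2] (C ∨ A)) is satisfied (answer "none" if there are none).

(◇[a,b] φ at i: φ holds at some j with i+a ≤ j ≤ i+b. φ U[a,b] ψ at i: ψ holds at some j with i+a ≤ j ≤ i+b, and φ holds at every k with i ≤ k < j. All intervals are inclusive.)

0, 1, 2, 3, 4, 5, 6, 7, 8

Evaluate at each i in [0,8]:
  i=0: ✓ (rhs at j=0)
  i=1: ✓ (rhs at j=1)
  i=2: ✓ (rhs at j=2)
  i=3: ✓ (rhs at j=3)
  i=4: ✓ (rhs at j=4)
  i=5: ✓ (rhs at j=5)
  i=6: ✓ (rhs at j=6)
  i=7: ✓ (rhs at j=7)
  i=8: ✓ (rhs at j=8)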